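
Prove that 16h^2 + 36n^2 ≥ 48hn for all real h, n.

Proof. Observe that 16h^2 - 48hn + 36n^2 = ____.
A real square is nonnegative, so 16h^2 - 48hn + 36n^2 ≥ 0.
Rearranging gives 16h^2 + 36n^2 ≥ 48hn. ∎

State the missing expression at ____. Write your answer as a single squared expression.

16h^2 - 48hn + 36n^2 is a perfect-square trinomial: the outer terms are (4h)^2 and (6n)^2, and the cross term is -2·4h·6n.
So 16h^2 - 48hn + 36n^2 = (4h - 6n)^2 ≥ 0.

(4h - 6n)^2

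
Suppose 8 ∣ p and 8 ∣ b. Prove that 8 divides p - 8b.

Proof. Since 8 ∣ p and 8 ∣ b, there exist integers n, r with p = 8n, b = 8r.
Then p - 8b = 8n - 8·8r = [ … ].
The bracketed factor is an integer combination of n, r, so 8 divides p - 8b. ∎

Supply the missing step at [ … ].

Pull the common 8 out of every term: 8n - 8·8r = 8(n - 8r).
n - 8r is an integer, which exhibits the divisibility.

8(n - 8r)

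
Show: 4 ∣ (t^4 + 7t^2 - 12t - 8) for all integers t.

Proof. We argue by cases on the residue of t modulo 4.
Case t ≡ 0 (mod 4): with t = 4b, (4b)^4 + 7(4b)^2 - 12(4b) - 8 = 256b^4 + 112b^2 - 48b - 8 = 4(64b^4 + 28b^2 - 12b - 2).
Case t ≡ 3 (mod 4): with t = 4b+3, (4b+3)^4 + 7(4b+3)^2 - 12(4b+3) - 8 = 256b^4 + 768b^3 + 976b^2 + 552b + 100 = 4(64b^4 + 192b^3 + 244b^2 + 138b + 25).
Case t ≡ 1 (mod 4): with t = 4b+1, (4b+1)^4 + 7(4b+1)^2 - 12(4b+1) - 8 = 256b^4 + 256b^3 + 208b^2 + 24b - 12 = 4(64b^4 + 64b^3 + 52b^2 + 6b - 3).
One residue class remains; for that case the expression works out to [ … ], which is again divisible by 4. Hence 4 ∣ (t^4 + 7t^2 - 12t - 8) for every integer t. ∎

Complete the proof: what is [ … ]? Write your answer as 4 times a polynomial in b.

Only t ≡ 2 (mod 4) is unaccounted for. Put t = 4b+2:
(4b+2)^4 + 7(4b+2)^2 - 12(4b+2) - 8 expands to 256b^4 + 512b^3 + 496b^2 + 192b + 12,
and factoring out 4 leaves 4(64b^4 + 128b^3 + 124b^2 + 48b + 3).

4(64b^4 + 128b^3 + 124b^2 + 48b + 3)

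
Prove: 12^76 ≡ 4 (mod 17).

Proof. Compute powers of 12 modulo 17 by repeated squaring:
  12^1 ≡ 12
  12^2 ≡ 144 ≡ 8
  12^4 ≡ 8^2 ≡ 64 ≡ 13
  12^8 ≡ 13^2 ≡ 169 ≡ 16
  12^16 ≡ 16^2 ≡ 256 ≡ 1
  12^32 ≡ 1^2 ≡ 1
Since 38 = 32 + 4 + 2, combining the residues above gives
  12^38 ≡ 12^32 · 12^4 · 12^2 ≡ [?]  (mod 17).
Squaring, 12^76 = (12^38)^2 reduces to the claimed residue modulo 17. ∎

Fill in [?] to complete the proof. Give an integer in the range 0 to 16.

Multiply the listed residues: 1 · 13 · 8 = 13 → 104.
Reducing modulo 17: 104 = 6·17 + 2, so 12^38 ≡ 2.

2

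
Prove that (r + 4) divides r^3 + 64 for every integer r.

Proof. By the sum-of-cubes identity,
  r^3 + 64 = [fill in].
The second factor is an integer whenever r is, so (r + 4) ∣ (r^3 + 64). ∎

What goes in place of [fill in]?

(r + 4)(r^2 - 4r + 16)

a^3 + b^3 = (a + b)(a^2 - ab + b^2). With a = r, b = 4:
r^3 + 64 = (r + 4)(r^2 - 4r + 16).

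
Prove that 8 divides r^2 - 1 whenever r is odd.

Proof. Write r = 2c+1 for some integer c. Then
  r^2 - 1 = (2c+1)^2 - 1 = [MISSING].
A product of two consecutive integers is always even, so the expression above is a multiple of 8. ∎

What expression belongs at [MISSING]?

(2c+1)^2 - 1 = 4c^2 + 4c + 1 - 1 = 4c^2 + 4c = 4c(c+1).
Since c and c+1 are consecutive, c(c+1) is even, and 4·(even) is a multiple of 8.

4c(c + 1)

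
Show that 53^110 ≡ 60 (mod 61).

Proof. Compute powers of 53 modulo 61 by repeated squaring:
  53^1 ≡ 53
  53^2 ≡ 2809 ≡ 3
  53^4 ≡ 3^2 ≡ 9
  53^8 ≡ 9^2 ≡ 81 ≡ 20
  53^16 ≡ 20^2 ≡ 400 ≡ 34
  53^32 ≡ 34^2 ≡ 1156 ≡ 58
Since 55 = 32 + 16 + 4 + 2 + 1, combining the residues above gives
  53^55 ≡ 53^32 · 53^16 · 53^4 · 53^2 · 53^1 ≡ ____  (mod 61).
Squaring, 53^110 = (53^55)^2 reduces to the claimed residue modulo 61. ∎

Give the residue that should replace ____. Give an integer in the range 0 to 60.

11

Multiply the listed residues: 58 · 34 · 9 · 3 · 53 = 1972 → 17748 → 53244 → 2821932.
Reducing modulo 61: 2821932 = 46261·61 + 11, so 53^55 ≡ 11.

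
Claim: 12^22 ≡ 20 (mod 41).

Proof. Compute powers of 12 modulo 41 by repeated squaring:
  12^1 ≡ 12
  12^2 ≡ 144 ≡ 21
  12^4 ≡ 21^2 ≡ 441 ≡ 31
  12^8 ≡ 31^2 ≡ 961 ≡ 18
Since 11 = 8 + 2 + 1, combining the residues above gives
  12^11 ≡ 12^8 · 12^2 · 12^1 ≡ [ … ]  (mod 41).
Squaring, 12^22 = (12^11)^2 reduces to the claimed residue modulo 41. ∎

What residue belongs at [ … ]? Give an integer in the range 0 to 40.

Multiply the listed residues: 18 · 21 · 12 = 378 → 4536.
Reducing modulo 41: 4536 = 110·41 + 26, so 12^11 ≡ 26.

26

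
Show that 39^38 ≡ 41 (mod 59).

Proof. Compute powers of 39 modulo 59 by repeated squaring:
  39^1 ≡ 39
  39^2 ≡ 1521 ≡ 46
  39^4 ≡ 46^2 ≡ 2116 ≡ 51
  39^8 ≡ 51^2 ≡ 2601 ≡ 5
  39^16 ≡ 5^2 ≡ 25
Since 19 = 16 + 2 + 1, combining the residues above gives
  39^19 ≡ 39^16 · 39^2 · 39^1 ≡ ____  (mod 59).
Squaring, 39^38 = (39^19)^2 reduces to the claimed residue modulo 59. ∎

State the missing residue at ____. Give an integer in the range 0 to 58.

39^16 · 39^2 · 39^1 ≡ 25 · 46 · 39 = 44850.
44850 mod 59 = 10, so 39^19 ≡ 10 (mod 59).

10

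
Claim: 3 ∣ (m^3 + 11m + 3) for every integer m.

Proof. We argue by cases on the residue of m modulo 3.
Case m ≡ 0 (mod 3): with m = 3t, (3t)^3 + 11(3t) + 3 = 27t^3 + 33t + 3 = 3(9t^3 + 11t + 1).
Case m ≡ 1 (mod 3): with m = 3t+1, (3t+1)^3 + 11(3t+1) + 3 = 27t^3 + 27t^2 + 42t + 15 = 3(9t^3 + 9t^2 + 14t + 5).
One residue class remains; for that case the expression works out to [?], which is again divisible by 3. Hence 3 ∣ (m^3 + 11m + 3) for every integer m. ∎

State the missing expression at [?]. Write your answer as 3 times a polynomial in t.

The residues treated are {0, 1}, so the missing case is m ≡ 2 (mod 3); write m = 3t+2.
Then (3t+2)^3 + 11(3t+2) + 3 = 27t^3 + 54t^2 + 69t + 33 = 3(9t^3 + 18t^2 + 23t + 11).

3(9t^3 + 18t^2 + 23t + 11)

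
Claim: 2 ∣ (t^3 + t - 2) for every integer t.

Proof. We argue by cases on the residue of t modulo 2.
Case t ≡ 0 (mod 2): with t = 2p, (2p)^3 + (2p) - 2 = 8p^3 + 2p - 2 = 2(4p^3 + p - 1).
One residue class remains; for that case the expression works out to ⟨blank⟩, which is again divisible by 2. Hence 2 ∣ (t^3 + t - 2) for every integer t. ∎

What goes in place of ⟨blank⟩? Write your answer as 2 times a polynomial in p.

2(4p^3 + 6p^2 + 4p)

The residues treated are {0}, so the missing case is t ≡ 1 (mod 2); write t = 2p+1.
Then (2p+1)^3 + (2p+1) - 2 = 8p^3 + 12p^2 + 8p = 2(4p^3 + 6p^2 + 4p).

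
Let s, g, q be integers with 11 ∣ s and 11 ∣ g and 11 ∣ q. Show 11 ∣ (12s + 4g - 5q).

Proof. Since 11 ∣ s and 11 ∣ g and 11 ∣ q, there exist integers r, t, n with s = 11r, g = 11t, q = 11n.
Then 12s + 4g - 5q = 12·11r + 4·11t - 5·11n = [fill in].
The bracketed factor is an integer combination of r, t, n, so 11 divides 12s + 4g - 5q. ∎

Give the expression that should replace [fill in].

Each term has a factor of 11: 12·11r + 4·11t - 5·11n = 11·(-5n + 12r + 4t).
Since -5n + 12r + 4t is an integer, 11 ∣ (12s + 4g - 5q).

11(-5n + 12r + 4t)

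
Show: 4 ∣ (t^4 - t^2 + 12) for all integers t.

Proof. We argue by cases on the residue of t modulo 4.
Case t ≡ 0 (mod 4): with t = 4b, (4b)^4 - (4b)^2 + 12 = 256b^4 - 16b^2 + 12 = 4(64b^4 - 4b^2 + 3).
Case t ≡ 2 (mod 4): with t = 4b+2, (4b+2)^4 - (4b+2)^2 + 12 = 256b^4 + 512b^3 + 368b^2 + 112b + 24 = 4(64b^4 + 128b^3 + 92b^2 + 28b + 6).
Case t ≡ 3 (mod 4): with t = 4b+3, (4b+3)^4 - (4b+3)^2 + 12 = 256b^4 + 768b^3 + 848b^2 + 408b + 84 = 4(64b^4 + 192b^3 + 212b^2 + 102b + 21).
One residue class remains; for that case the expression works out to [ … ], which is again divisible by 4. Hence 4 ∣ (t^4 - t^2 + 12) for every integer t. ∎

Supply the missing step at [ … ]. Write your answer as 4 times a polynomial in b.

4(64b^4 + 64b^3 + 20b^2 + 2b + 3)

Only t ≡ 1 (mod 4) is unaccounted for. Put t = 4b+1:
(4b+1)^4 - (4b+1)^2 + 12 expands to 256b^4 + 256b^3 + 80b^2 + 8b + 12,
and factoring out 4 leaves 4(64b^4 + 64b^3 + 20b^2 + 2b + 3).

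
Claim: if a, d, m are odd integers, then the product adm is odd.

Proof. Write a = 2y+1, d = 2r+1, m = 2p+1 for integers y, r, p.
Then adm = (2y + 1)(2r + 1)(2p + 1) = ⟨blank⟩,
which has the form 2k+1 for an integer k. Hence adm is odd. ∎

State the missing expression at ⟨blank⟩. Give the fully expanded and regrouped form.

2(4pry + 2pr + 2py + p + 2ry + r + y) + 1

(2y + 1)(2r + 1)(2p + 1) = 8pry + 4pr + 4py + 2p + 4ry + 2r + 2y + 1
= 2(4pry + 2pr + 2py + p + 2ry + r + y) + 1.
Since 4pry + 2pr + 2py + p + 2ry + r + y is an integer, the product is of the form 2k+1 for an integer k.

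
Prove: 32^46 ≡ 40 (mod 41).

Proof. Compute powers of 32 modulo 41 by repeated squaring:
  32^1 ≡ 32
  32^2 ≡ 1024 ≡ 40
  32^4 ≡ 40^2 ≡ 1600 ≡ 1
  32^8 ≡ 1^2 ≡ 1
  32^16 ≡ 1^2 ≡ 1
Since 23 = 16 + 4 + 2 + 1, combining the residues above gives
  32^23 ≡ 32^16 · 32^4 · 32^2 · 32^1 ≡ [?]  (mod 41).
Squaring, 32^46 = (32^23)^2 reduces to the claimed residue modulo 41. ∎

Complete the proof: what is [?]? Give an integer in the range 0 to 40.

Multiply the listed residues: 1 · 1 · 40 · 32 = 1 → 40 → 1280.
Reducing modulo 41: 1280 = 31·41 + 9, so 32^23 ≡ 9.

9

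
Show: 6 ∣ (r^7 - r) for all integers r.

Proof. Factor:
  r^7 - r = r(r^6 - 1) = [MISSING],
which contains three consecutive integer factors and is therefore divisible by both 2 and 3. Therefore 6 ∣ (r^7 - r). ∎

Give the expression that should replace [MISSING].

r^6 - 1 = (r^2 - 1)(r^4 + r^2 + 1), and r^2 - 1 = (r-1)(r+1).
So r(r^6 - 1) = (r - 1)r(r + 1)(r^4 + r^2 + 1).

(r - 1)r(r + 1)(r^4 + r^2 + 1)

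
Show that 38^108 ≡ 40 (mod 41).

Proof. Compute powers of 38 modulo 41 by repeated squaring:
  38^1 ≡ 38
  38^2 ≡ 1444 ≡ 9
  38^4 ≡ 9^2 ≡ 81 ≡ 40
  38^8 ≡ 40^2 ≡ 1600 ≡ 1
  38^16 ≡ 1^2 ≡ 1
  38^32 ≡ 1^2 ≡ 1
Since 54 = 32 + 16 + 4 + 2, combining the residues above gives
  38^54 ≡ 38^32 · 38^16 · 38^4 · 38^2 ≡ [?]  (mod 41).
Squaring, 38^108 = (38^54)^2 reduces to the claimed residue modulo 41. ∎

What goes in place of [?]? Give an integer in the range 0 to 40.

32

38^32 · 38^16 · 38^4 · 38^2 ≡ 1 · 1 · 40 · 9 = 360.
360 mod 41 = 32, so 38^54 ≡ 32 (mod 41).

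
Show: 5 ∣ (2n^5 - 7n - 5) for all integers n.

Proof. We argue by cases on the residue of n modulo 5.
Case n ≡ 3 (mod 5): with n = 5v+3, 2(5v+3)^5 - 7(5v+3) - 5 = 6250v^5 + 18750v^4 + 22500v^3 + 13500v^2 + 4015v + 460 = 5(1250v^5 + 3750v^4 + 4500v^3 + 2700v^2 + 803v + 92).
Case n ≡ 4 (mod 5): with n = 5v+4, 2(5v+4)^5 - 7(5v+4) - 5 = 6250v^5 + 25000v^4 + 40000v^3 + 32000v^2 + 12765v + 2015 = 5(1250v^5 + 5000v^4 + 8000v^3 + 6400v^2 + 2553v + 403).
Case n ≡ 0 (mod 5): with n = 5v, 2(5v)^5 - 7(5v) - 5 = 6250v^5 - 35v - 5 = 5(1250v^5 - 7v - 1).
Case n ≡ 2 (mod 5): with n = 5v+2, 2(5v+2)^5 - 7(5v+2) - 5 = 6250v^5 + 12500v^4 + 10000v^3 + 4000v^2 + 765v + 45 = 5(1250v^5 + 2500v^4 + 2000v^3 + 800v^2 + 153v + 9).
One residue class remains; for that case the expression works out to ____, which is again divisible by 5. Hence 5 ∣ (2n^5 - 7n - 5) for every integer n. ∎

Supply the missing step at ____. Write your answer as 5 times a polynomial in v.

Only n ≡ 1 (mod 5) is unaccounted for. Put n = 5v+1:
2(5v+1)^5 - 7(5v+1) - 5 expands to 6250v^5 + 6250v^4 + 2500v^3 + 500v^2 + 15v - 10,
and factoring out 5 leaves 5(1250v^5 + 1250v^4 + 500v^3 + 100v^2 + 3v - 2).

5(1250v^5 + 1250v^4 + 500v^3 + 100v^2 + 3v - 2)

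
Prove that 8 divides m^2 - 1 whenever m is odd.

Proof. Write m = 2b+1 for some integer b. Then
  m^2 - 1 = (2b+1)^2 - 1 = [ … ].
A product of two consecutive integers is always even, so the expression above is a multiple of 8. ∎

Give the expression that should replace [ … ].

4b(b + 1)

(2b+1)^2 - 1 = 4b^2 + 4b + 1 - 1 = 4b^2 + 4b = 4b(b+1).
Since b and b+1 are consecutive, b(b+1) is even, and 4·(even) is a multiple of 8.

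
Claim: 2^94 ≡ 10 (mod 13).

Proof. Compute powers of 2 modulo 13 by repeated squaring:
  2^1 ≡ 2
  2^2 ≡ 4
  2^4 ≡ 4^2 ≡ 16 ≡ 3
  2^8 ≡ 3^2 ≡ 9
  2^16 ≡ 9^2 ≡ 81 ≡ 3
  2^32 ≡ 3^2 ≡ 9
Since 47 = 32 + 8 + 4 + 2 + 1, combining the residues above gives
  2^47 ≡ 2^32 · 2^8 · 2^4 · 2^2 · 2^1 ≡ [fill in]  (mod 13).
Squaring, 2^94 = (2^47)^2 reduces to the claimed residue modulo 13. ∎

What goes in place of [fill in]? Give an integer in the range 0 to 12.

7

2^32 · 2^8 · 2^4 · 2^2 · 2^1 ≡ 9 · 9 · 3 · 4 · 2 = 1944.
1944 mod 13 = 7, so 2^47 ≡ 7 (mod 13).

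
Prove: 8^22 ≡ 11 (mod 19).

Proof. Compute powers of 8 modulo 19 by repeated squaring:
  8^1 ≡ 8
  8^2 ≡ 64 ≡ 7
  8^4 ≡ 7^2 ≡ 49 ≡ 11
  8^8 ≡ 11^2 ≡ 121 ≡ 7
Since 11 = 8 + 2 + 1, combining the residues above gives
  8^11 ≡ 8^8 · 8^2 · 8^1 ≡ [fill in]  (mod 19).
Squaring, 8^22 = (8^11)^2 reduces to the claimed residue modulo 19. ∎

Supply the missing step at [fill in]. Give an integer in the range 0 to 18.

Multiply the listed residues: 7 · 7 · 8 = 49 → 392.
Reducing modulo 19: 392 = 20·19 + 12, so 8^11 ≡ 12.

12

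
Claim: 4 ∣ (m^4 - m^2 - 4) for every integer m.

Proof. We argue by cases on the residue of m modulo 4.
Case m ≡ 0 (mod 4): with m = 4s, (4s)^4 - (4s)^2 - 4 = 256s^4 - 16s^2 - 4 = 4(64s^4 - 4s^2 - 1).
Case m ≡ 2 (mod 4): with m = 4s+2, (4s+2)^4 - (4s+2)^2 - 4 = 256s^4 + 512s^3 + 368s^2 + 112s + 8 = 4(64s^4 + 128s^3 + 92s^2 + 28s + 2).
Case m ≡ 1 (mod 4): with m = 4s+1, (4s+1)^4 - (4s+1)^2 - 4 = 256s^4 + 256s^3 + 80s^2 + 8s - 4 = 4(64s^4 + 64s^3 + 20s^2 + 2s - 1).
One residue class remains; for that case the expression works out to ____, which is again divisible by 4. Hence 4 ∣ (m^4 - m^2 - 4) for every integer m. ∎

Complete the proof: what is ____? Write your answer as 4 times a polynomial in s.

The residues treated are {0, 2, 1}, so the missing case is m ≡ 3 (mod 4); write m = 4s+3.
Then (4s+3)^4 - (4s+3)^2 - 4 = 256s^4 + 768s^3 + 848s^2 + 408s + 68 = 4(64s^4 + 192s^3 + 212s^2 + 102s + 17).

4(64s^4 + 192s^3 + 212s^2 + 102s + 17)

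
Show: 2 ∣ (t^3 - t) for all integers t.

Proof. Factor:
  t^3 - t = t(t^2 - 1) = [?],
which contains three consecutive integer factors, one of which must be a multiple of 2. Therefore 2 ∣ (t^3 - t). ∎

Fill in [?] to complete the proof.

t(t^2 - 1) = t(t - 1)(t + 1) = (t - 1)t(t + 1).
These three factors are consecutive integers, so their product is divisible by 2.

(t - 1)t(t + 1)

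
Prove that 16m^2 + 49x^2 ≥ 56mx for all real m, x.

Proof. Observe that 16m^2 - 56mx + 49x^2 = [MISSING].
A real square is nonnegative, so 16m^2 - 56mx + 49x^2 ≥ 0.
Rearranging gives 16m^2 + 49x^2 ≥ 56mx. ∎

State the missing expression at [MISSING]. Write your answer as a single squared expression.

The leading and trailing coefficients are 4^2 and 7^2, and 56 = 2·4·7, so the trinomial is (4m - 7x)^2.
Hence 16m^2 - 56mx + 49x^2 ≥ 0.

(4m - 7x)^2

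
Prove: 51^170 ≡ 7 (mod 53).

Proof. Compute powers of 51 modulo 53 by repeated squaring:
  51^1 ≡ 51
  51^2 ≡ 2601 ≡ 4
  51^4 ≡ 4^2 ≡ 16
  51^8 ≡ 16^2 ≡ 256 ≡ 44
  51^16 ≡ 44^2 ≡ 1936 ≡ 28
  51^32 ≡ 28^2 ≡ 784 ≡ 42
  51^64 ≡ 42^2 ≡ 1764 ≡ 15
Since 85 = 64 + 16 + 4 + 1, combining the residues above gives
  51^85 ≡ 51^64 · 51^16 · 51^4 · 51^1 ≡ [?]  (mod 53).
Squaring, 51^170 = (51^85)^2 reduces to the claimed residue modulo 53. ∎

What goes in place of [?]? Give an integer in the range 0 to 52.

22

51^64 · 51^16 · 51^4 · 51^1 ≡ 15 · 28 · 16 · 51 = 342720.
342720 mod 53 = 22, so 51^85 ≡ 22 (mod 53).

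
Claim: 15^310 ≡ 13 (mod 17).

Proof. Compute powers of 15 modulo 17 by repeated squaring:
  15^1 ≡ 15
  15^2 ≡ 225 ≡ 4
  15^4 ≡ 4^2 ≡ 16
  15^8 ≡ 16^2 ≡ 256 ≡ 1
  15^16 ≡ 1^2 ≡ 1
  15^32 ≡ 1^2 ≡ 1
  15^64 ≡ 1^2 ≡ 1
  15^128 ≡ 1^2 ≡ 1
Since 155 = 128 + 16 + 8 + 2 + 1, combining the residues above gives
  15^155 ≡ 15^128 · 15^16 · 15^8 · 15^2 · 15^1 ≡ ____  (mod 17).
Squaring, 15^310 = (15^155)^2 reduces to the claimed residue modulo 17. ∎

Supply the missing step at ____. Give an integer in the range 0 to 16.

9

15^128 · 15^16 · 15^8 · 15^2 · 15^1 ≡ 1 · 1 · 1 · 4 · 15 = 60.
60 mod 17 = 9, so 15^155 ≡ 9 (mod 17).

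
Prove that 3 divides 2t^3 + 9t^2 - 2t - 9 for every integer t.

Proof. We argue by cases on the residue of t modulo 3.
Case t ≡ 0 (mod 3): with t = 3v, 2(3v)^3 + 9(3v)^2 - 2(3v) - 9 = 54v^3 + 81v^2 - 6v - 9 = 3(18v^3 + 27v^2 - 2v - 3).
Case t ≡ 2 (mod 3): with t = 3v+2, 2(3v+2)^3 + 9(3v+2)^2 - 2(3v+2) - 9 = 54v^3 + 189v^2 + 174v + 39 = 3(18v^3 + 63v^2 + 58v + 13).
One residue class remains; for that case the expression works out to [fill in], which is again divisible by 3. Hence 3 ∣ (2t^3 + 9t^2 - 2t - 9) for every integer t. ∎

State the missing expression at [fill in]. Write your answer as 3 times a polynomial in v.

3(18v^3 + 45v^2 + 22v)

The residues treated are {0, 2}, so the missing case is t ≡ 1 (mod 3); write t = 3v+1.
Then 2(3v+1)^3 + 9(3v+1)^2 - 2(3v+1) - 9 = 54v^3 + 135v^2 + 66v = 3(18v^3 + 45v^2 + 22v).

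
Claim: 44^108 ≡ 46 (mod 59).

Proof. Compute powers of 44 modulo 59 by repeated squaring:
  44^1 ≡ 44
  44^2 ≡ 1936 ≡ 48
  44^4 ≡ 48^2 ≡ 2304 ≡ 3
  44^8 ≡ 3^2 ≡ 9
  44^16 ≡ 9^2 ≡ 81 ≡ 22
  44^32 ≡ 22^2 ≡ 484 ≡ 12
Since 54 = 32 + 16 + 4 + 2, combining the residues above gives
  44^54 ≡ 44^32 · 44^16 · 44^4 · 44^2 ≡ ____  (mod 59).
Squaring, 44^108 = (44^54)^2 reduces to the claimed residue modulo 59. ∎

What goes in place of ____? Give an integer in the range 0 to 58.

20

Multiply the listed residues: 12 · 22 · 3 · 48 = 264 → 792 → 38016.
Reducing modulo 59: 38016 = 644·59 + 20, so 44^54 ≡ 20.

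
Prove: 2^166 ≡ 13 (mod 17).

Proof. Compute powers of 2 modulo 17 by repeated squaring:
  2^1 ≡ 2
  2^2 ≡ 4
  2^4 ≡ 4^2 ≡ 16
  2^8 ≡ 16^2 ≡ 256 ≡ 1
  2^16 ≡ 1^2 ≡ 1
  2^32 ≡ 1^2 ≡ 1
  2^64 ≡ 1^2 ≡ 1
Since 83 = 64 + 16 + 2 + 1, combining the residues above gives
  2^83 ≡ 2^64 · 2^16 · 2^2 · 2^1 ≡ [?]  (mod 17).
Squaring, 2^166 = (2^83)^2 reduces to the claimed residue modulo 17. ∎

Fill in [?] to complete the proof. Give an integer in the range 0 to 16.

8

2^64 · 2^16 · 2^2 · 2^1 ≡ 1 · 1 · 4 · 2 = 8.
8 mod 17 = 8, so 2^83 ≡ 8 (mod 17).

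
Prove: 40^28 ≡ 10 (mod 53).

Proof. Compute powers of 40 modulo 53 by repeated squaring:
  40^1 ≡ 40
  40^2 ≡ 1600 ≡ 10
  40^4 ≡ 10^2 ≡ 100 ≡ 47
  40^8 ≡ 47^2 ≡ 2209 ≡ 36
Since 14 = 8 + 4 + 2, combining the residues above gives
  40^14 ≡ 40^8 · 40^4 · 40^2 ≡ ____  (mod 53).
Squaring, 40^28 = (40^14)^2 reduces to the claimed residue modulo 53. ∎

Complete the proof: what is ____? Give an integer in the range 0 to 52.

13

40^8 · 40^4 · 40^2 ≡ 36 · 47 · 10 = 16920.
16920 mod 53 = 13, so 40^14 ≡ 13 (mod 53).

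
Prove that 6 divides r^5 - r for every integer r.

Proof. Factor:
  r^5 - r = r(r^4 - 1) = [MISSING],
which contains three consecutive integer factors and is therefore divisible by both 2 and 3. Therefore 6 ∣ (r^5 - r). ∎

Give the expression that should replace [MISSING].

r^4 - 1 = (r^2 - 1)(r^2 + 1), and r^2 - 1 = (r-1)(r+1).
So r(r^4 - 1) = (r - 1)r(r + 1)(r^2 + 1).

(r - 1)r(r + 1)(r^2 + 1)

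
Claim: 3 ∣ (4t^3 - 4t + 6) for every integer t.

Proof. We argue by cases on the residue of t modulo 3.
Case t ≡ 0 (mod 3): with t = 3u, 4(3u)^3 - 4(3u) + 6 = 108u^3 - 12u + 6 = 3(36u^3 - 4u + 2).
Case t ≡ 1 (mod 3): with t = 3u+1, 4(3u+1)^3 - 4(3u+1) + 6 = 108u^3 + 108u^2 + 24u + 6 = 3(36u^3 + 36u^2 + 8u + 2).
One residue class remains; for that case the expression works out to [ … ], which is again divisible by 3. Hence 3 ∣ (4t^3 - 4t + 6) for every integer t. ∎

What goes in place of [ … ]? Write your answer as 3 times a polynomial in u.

3(36u^3 + 72u^2 + 44u + 10)

The residues treated are {0, 1}, so the missing case is t ≡ 2 (mod 3); write t = 3u+2.
Then 4(3u+2)^3 - 4(3u+2) + 6 = 108u^3 + 216u^2 + 132u + 30 = 3(36u^3 + 72u^2 + 44u + 10).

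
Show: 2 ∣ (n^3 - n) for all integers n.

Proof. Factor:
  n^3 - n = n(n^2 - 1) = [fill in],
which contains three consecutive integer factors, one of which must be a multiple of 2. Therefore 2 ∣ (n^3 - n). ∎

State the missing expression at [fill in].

n(n^2 - 1) = n(n - 1)(n + 1) = (n - 1)n(n + 1).
These three factors are consecutive integers, so their product is divisible by 2.

(n - 1)n(n + 1)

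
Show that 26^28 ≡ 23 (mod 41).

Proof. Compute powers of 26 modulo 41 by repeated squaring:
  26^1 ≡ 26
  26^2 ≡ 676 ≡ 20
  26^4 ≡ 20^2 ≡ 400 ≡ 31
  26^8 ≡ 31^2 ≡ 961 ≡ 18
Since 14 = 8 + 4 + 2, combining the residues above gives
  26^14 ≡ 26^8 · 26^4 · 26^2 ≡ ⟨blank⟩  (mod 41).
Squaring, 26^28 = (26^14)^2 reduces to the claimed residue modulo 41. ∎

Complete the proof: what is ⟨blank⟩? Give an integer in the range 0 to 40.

8

26^8 · 26^4 · 26^2 ≡ 18 · 31 · 20 = 11160.
11160 mod 41 = 8, so 26^14 ≡ 8 (mod 41).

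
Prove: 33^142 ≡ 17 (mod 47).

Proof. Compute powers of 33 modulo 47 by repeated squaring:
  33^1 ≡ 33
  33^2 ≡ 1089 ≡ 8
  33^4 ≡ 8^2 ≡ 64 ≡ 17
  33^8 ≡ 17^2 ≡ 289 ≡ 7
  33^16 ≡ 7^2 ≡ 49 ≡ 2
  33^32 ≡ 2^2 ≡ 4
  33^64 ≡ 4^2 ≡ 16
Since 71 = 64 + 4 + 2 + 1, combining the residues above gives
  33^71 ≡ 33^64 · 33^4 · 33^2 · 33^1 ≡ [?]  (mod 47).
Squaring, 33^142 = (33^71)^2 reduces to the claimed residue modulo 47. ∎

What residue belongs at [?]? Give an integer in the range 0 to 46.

33^64 · 33^4 · 33^2 · 33^1 ≡ 16 · 17 · 8 · 33 = 71808.
71808 mod 47 = 39, so 33^71 ≡ 39 (mod 47).

39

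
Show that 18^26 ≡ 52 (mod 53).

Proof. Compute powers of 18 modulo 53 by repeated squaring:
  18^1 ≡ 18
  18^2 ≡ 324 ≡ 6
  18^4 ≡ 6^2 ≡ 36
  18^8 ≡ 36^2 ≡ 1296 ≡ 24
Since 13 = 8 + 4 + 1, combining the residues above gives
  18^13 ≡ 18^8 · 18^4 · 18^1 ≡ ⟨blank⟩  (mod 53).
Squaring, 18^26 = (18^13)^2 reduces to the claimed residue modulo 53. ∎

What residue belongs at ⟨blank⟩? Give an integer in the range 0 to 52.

23

Multiply the listed residues: 24 · 36 · 18 = 864 → 15552.
Reducing modulo 53: 15552 = 293·53 + 23, so 18^13 ≡ 23.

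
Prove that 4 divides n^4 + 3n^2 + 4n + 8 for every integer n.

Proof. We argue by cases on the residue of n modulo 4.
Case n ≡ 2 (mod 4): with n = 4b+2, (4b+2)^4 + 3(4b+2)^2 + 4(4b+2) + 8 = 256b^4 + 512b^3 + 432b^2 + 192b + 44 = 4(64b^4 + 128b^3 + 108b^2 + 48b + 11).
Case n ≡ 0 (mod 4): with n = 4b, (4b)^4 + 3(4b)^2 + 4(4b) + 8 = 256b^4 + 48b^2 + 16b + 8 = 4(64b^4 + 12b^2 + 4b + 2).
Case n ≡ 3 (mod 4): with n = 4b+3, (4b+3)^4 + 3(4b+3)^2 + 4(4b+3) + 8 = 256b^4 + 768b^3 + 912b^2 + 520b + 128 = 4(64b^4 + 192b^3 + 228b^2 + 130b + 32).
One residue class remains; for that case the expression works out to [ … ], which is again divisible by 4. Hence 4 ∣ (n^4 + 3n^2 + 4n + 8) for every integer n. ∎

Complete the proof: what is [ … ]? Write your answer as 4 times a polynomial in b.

4(64b^4 + 64b^3 + 36b^2 + 14b + 4)

The residues treated are {2, 0, 3}, so the missing case is n ≡ 1 (mod 4); write n = 4b+1.
Then (4b+1)^4 + 3(4b+1)^2 + 4(4b+1) + 8 = 256b^4 + 256b^3 + 144b^2 + 56b + 16 = 4(64b^4 + 64b^3 + 36b^2 + 14b + 4).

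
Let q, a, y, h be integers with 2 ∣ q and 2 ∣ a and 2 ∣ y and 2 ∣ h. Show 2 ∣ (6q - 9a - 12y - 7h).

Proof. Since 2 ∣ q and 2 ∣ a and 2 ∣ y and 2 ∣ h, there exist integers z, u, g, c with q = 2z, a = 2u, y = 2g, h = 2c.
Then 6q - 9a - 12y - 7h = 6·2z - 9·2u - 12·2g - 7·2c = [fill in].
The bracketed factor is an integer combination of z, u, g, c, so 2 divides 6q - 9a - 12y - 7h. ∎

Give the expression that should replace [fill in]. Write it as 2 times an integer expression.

Pull the common 2 out of every term: 6·2z - 9·2u - 12·2g - 7·2c = 2(-7c - 12g - 9u + 6z).
-7c - 12g - 9u + 6z is an integer, which exhibits the divisibility.

2(-7c - 12g - 9u + 6z)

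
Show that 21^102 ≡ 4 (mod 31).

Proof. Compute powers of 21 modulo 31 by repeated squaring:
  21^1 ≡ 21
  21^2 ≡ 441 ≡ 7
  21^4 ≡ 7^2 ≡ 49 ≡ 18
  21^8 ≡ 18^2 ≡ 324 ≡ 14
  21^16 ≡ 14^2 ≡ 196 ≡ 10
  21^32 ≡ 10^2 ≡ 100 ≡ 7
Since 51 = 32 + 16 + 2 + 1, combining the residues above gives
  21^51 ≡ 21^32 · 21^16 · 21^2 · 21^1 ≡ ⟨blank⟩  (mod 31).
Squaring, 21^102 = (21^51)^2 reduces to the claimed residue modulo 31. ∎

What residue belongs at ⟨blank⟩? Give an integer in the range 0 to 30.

Multiply the listed residues: 7 · 10 · 7 · 21 = 70 → 490 → 10290.
Reducing modulo 31: 10290 = 331·31 + 29, so 21^51 ≡ 29.

29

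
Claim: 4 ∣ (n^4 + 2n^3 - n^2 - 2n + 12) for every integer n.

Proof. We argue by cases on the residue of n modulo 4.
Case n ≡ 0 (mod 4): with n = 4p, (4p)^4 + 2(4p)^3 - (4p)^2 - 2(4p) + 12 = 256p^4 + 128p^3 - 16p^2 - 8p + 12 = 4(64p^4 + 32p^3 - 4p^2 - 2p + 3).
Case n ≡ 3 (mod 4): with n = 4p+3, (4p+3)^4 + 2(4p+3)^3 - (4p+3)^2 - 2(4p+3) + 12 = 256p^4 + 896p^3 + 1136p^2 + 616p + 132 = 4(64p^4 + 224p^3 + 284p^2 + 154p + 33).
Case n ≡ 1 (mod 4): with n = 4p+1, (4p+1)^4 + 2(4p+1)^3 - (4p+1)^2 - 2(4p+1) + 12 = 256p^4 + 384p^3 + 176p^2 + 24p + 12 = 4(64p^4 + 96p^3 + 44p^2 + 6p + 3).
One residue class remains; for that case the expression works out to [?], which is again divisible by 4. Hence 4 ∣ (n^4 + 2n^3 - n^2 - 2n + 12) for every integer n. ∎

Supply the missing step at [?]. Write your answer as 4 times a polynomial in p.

Only n ≡ 2 (mod 4) is unaccounted for. Put n = 4p+2:
(4p+2)^4 + 2(4p+2)^3 - (4p+2)^2 - 2(4p+2) + 12 expands to 256p^4 + 640p^3 + 560p^2 + 200p + 36,
and factoring out 4 leaves 4(64p^4 + 160p^3 + 140p^2 + 50p + 9).

4(64p^4 + 160p^3 + 140p^2 + 50p + 9)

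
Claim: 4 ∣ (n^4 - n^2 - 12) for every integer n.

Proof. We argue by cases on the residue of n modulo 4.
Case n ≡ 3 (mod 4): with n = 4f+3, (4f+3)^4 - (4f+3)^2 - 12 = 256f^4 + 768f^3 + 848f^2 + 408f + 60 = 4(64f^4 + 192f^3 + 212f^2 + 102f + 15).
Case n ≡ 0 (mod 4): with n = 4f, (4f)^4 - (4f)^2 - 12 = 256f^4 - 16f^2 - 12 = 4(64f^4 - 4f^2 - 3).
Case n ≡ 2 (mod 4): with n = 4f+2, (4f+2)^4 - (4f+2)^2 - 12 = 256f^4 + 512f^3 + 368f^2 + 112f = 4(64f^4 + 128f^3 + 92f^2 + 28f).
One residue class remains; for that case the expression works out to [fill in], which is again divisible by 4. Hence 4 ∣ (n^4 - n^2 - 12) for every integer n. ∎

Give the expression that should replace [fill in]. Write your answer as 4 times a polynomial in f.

Only n ≡ 1 (mod 4) is unaccounted for. Put n = 4f+1:
(4f+1)^4 - (4f+1)^2 - 12 expands to 256f^4 + 256f^3 + 80f^2 + 8f - 12,
and factoring out 4 leaves 4(64f^4 + 64f^3 + 20f^2 + 2f - 3).

4(64f^4 + 64f^3 + 20f^2 + 2f - 3)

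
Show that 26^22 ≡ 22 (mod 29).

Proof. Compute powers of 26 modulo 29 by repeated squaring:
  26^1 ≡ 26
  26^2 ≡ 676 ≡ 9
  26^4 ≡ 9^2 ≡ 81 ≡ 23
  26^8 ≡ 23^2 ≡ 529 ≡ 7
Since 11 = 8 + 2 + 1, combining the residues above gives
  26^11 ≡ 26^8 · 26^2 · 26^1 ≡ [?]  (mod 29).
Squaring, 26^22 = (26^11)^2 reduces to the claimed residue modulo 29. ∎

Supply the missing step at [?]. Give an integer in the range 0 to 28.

26^8 · 26^2 · 26^1 ≡ 7 · 9 · 26 = 1638.
1638 mod 29 = 14, so 26^11 ≡ 14 (mod 29).

14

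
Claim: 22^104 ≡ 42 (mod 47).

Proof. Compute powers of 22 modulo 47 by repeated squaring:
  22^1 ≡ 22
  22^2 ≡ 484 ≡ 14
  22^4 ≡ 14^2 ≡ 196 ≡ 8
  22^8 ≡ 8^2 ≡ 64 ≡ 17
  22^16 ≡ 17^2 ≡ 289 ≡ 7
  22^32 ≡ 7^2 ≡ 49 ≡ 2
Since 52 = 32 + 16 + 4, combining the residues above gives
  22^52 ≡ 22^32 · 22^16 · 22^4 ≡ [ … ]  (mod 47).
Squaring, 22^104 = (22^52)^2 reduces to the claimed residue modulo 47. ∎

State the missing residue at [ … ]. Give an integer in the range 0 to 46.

18

Multiply the listed residues: 2 · 7 · 8 = 14 → 112.
Reducing modulo 47: 112 = 2·47 + 18, so 22^52 ≡ 18.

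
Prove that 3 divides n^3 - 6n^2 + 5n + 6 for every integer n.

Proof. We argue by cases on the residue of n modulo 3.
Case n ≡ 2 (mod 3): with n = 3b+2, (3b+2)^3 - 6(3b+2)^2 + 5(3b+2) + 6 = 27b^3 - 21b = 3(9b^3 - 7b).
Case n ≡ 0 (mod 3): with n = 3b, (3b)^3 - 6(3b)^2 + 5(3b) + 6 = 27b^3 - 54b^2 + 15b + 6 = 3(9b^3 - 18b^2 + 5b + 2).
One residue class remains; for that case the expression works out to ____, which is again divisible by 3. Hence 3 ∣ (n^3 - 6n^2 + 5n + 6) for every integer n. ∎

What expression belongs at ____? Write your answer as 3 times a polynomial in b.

3(9b^3 - 9b^2 - 4b + 2)

Only n ≡ 1 (mod 3) is unaccounted for. Put n = 3b+1:
(3b+1)^3 - 6(3b+1)^2 + 5(3b+1) + 6 expands to 27b^3 - 27b^2 - 12b + 6,
and factoring out 3 leaves 3(9b^3 - 9b^2 - 4b + 2).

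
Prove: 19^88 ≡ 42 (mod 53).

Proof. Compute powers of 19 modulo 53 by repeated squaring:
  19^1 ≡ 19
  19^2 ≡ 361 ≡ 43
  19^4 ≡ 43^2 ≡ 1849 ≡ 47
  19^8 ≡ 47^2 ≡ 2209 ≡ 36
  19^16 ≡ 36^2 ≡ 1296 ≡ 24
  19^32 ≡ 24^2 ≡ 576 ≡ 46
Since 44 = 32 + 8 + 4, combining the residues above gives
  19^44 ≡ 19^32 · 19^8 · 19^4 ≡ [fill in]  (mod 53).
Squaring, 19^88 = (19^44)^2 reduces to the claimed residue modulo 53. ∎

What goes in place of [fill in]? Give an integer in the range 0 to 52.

Multiply the listed residues: 46 · 36 · 47 = 1656 → 77832.
Reducing modulo 53: 77832 = 1468·53 + 28, so 19^44 ≡ 28.

28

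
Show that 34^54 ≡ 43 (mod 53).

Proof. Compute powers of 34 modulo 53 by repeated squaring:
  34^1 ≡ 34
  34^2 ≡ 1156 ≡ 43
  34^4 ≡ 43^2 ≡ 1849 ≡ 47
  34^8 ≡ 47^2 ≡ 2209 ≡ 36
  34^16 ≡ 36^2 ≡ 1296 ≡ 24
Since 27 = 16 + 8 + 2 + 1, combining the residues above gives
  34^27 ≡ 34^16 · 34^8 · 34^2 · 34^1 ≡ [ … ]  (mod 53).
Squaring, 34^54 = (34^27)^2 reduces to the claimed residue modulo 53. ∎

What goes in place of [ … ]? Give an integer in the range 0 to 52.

19

Multiply the listed residues: 24 · 36 · 43 · 34 = 864 → 37152 → 1263168.
Reducing modulo 53: 1263168 = 23833·53 + 19, so 34^27 ≡ 19.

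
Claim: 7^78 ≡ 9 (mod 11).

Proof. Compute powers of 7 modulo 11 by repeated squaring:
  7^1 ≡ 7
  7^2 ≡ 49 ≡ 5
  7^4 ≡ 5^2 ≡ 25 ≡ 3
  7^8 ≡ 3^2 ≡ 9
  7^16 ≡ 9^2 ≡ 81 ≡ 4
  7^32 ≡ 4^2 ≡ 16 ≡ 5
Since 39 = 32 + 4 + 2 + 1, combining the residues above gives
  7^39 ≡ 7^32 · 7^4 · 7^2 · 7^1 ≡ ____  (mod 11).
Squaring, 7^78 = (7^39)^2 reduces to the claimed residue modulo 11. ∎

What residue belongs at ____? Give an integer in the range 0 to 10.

8

Multiply the listed residues: 5 · 3 · 5 · 7 = 15 → 75 → 525.
Reducing modulo 11: 525 = 47·11 + 8, so 7^39 ≡ 8.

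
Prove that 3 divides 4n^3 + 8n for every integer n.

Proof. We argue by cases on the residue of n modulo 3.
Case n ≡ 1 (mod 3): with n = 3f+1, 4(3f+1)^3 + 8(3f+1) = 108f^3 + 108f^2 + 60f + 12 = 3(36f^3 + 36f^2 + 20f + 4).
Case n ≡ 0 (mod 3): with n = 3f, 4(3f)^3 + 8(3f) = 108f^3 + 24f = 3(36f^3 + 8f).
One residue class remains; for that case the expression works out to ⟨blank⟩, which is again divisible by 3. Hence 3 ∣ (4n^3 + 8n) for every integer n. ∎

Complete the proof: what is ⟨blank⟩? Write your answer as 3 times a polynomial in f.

3(36f^3 + 72f^2 + 56f + 16)

The residues treated are {1, 0}, so the missing case is n ≡ 2 (mod 3); write n = 3f+2.
Then 4(3f+2)^3 + 8(3f+2) = 108f^3 + 216f^2 + 168f + 48 = 3(36f^3 + 72f^2 + 56f + 16).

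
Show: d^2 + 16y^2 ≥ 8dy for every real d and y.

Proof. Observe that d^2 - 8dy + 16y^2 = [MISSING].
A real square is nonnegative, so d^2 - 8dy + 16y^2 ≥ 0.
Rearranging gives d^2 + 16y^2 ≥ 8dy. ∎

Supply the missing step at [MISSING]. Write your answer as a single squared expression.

d^2 - 8dy + 16y^2 is a perfect-square trinomial: the outer terms are (d)^2 and (4y)^2, and the cross term is -2·d·4y.
So d^2 - 8dy + 16y^2 = (d - 4y)^2 ≥ 0.

(d - 4y)^2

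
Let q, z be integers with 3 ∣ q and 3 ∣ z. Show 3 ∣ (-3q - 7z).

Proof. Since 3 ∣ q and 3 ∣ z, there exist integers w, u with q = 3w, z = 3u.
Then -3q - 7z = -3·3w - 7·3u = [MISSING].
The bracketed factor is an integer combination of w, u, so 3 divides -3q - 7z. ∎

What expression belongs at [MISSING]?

3(-7u - 3w)

Each term has a factor of 3: -3·3w - 7·3u = 3·(-7u - 3w).
Since -7u - 3w is an integer, 3 ∣ (-3q - 7z).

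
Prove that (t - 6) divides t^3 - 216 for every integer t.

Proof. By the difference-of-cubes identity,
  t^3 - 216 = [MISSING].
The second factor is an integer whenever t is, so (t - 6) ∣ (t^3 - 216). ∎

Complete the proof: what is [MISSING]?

(t - 6)(t^2 + 6t + 36)

Polynomial division of t^3 - 216 by t - 6 leaves remainder 0 and quotient t^2 + 6t + 36.
Hence t^3 - 216 = (t - 6)(t^2 + 6t + 36).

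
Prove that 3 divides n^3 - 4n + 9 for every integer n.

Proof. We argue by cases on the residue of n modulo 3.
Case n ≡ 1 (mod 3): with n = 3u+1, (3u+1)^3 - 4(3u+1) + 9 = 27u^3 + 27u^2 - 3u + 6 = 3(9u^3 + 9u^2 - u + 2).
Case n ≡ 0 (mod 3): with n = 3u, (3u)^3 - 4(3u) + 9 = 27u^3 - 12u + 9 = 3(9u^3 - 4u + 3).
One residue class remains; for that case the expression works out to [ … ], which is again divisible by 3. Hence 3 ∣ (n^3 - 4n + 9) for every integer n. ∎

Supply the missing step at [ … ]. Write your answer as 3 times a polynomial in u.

3(9u^3 + 18u^2 + 8u + 3)

Only n ≡ 2 (mod 3) is unaccounted for. Put n = 3u+2:
(3u+2)^3 - 4(3u+2) + 9 expands to 27u^3 + 54u^2 + 24u + 9,
and factoring out 3 leaves 3(9u^3 + 18u^2 + 8u + 3).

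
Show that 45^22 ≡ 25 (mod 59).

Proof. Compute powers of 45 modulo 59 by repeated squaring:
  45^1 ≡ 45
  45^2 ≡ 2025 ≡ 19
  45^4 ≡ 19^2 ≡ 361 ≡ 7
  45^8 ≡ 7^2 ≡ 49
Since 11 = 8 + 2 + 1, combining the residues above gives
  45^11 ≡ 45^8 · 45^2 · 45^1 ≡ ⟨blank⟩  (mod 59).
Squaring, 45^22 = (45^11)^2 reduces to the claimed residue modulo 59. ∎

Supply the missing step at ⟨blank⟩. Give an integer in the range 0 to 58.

5

45^8 · 45^2 · 45^1 ≡ 49 · 19 · 45 = 41895.
41895 mod 59 = 5, so 45^11 ≡ 5 (mod 59).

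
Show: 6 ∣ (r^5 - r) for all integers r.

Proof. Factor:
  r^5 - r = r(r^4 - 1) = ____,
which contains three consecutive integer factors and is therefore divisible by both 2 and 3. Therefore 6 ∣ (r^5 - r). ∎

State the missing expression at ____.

r^4 - 1 = (r^2 - 1)(r^2 + 1), and r^2 - 1 = (r-1)(r+1).
So r(r^4 - 1) = (r - 1)r(r + 1)(r^2 + 1).

(r - 1)r(r + 1)(r^2 + 1)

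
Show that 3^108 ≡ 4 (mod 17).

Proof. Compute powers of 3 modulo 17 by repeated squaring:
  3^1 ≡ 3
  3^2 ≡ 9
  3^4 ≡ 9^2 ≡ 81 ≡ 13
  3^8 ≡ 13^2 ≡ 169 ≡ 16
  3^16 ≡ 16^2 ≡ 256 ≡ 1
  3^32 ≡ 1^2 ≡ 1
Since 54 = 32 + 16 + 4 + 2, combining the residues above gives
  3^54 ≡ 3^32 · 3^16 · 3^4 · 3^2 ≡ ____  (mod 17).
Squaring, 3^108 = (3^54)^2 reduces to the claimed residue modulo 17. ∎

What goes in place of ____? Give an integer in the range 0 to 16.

15

3^32 · 3^16 · 3^4 · 3^2 ≡ 1 · 1 · 13 · 9 = 117.
117 mod 17 = 15, so 3^54 ≡ 15 (mod 17).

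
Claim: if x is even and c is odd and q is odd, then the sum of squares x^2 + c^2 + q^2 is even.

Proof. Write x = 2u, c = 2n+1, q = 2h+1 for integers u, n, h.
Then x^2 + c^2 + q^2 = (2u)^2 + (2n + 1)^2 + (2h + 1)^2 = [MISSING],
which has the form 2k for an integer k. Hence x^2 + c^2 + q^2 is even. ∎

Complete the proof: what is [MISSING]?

(2u)^2 + (2n + 1)^2 + (2h + 1)^2 = 4h^2 + 4h + 4n^2 + 4n + 4u^2 + 2
= 2(2h^2 + 2h + 2n^2 + 2n + 2u^2 + 1).
Since 2h^2 + 2h + 2n^2 + 2n + 2u^2 + 1 is an integer, the sum of squares is of the form 2k for an integer k.

2(2h^2 + 2h + 2n^2 + 2n + 2u^2 + 1)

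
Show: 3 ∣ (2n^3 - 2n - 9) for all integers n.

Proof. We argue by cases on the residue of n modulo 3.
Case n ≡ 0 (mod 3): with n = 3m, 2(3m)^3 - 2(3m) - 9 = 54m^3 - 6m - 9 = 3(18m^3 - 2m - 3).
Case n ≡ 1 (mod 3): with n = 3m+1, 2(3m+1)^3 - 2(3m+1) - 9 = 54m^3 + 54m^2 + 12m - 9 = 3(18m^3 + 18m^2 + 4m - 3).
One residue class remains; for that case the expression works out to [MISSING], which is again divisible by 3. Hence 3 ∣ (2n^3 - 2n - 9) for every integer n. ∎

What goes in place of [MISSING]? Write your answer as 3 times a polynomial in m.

3(18m^3 + 36m^2 + 22m + 1)

The residues treated are {0, 1}, so the missing case is n ≡ 2 (mod 3); write n = 3m+2.
Then 2(3m+2)^3 - 2(3m+2) - 9 = 54m^3 + 108m^2 + 66m + 3 = 3(18m^3 + 36m^2 + 22m + 1).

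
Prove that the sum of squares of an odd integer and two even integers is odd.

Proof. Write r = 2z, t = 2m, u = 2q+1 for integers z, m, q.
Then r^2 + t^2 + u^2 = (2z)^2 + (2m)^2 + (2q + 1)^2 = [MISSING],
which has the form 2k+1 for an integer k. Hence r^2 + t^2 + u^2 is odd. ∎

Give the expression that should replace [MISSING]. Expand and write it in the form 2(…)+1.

(2z)^2 + (2m)^2 + (2q + 1)^2 = 4m^2 + 4q^2 + 4q + 4z^2 + 1
= 2(2m^2 + 2q^2 + 2q + 2z^2) + 1.
Since 2m^2 + 2q^2 + 2q + 2z^2 is an integer, the sum of squares is of the form 2k+1 for an integer k.

2(2m^2 + 2q^2 + 2q + 2z^2) + 1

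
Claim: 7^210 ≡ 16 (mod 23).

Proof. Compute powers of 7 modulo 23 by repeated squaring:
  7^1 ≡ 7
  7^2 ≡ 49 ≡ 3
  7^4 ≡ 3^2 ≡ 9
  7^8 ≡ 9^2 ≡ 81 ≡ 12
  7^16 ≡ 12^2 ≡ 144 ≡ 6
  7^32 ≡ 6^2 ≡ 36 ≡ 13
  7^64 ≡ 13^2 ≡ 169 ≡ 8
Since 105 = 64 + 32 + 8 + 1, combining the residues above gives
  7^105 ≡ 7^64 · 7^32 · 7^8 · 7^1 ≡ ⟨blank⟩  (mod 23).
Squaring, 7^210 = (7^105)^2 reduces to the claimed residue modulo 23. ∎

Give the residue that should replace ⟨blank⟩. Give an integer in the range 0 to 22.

19

Multiply the listed residues: 8 · 13 · 12 · 7 = 104 → 1248 → 8736.
Reducing modulo 23: 8736 = 379·23 + 19, so 7^105 ≡ 19.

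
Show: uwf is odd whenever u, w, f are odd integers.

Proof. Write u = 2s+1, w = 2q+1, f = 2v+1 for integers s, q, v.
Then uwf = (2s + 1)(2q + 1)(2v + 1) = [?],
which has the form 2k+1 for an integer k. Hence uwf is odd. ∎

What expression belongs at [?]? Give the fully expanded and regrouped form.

Expanding: (2s + 1)(2q + 1)(2v + 1) = 8qsv + 4qs + 4qv + 2q + 4sv + 2s + 2v + 1.
Every term except the constant is even, so this is 2(4qsv + 2qs + 2qv + q + 2sv + s + v) + 1,
and 4qsv + 2qs + 2qv + q + 2sv + s + v ∈ ℤ gives the required form.

2(4qsv + 2qs + 2qv + q + 2sv + s + v) + 1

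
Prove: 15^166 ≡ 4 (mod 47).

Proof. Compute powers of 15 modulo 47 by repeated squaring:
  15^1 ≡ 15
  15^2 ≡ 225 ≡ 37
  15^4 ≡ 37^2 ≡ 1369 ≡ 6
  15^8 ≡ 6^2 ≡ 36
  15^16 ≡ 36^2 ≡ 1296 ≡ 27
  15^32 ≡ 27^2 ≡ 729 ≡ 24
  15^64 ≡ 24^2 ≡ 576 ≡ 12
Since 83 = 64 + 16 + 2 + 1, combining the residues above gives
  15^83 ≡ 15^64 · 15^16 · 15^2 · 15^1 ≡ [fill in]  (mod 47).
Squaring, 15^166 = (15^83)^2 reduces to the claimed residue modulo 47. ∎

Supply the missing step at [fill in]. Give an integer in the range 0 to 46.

15^64 · 15^16 · 15^2 · 15^1 ≡ 12 · 27 · 37 · 15 = 179820.
179820 mod 47 = 45, so 15^83 ≡ 45 (mod 47).

45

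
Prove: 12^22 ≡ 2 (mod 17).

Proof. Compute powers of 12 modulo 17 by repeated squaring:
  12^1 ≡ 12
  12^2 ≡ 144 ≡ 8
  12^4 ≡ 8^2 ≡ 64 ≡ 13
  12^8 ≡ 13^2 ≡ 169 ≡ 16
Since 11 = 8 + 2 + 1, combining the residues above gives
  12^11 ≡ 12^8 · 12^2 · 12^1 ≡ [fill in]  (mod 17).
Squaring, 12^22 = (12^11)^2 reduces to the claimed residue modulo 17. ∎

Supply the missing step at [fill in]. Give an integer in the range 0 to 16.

12^8 · 12^2 · 12^1 ≡ 16 · 8 · 12 = 1536.
1536 mod 17 = 6, so 12^11 ≡ 6 (mod 17).

6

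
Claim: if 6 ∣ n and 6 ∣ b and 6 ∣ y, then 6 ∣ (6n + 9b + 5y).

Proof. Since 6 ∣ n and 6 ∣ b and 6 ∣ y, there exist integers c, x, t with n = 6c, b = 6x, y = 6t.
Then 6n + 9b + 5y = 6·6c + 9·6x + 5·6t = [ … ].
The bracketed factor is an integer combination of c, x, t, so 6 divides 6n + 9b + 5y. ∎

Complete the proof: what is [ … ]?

6(6c + 5t + 9x)

Pull the common 6 out of every term: 6·6c + 9·6x + 5·6t = 6(6c + 5t + 9x).
6c + 5t + 9x is an integer, which exhibits the divisibility.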